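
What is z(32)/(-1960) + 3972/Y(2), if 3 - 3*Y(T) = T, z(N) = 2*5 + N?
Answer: 1668237/140 ≈ 11916.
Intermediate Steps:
z(N) = 10 + N
Y(T) = 1 - T/3
z(32)/(-1960) + 3972/Y(2) = (10 + 32)/(-1960) + 3972/(1 - ⅓*2) = 42*(-1/1960) + 3972/(1 - ⅔) = -3/140 + 3972/(⅓) = -3/140 + 3972*3 = -3/140 + 11916 = 1668237/140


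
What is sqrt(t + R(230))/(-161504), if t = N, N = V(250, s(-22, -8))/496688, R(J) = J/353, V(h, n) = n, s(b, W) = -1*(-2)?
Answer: -sqrt(1251850819039334)/7079158964864 ≈ -4.9980e-6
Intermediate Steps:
s(b, W) = 2
R(J) = J/353 (R(J) = J*(1/353) = J/353)
N = 1/248344 (N = 2/496688 = 2*(1/496688) = 1/248344 ≈ 4.0267e-6)
t = 1/248344 ≈ 4.0267e-6
sqrt(t + R(230))/(-161504) = sqrt(1/248344 + (1/353)*230)/(-161504) = sqrt(1/248344 + 230/353)*(-1/161504) = sqrt(57119473/87665432)*(-1/161504) = (sqrt(1251850819039334)/43832716)*(-1/161504) = -sqrt(1251850819039334)/7079158964864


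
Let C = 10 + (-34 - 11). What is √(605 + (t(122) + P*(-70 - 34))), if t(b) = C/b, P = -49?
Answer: √84849414/122 ≈ 75.503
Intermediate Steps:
C = -35 (C = 10 - 45 = -35)
t(b) = -35/b
√(605 + (t(122) + P*(-70 - 34))) = √(605 + (-35/122 - 49*(-70 - 34))) = √(605 + (-35*1/122 - 49*(-104))) = √(605 + (-35/122 + 5096)) = √(605 + 621677/122) = √(695487/122) = √84849414/122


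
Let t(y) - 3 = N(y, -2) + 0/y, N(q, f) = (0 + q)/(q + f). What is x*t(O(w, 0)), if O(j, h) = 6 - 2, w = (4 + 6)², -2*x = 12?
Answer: -30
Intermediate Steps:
x = -6 (x = -½*12 = -6)
w = 100 (w = 10² = 100)
N(q, f) = q/(f + q)
O(j, h) = 4
t(y) = 3 + y/(-2 + y) (t(y) = 3 + (y/(-2 + y) + 0/y) = 3 + (y/(-2 + y) + 0) = 3 + y/(-2 + y))
x*t(O(w, 0)) = -12*(-3 + 2*4)/(-2 + 4) = -12*(-3 + 8)/2 = -12*5/2 = -6*5 = -30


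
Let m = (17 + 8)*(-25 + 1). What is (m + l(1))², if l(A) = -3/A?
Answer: 363609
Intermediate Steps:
m = -600 (m = 25*(-24) = -600)
(m + l(1))² = (-600 - 3/1)² = (-600 - 3*1)² = (-600 - 3)² = (-603)² = 363609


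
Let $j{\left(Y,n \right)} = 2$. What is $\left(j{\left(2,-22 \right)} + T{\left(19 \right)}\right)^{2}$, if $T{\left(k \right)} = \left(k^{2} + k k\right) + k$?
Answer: $552049$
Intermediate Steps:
$T{\left(k \right)} = k + 2 k^{2}$ ($T{\left(k \right)} = \left(k^{2} + k^{2}\right) + k = 2 k^{2} + k = k + 2 k^{2}$)
$\left(j{\left(2,-22 \right)} + T{\left(19 \right)}\right)^{2} = \left(2 + 19 \left(1 + 2 \cdot 19\right)\right)^{2} = \left(2 + 19 \left(1 + 38\right)\right)^{2} = \left(2 + 19 \cdot 39\right)^{2} = \left(2 + 741\right)^{2} = 743^{2} = 552049$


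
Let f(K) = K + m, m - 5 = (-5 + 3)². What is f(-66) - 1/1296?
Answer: -73873/1296 ≈ -57.001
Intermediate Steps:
m = 9 (m = 5 + (-5 + 3)² = 5 + (-2)² = 5 + 4 = 9)
f(K) = 9 + K (f(K) = K + 9 = 9 + K)
f(-66) - 1/1296 = (9 - 66) - 1/1296 = -57 - 1*1/1296 = -57 - 1/1296 = -73873/1296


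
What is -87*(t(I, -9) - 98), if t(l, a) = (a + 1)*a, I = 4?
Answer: 2262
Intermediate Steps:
t(l, a) = a*(1 + a) (t(l, a) = (1 + a)*a = a*(1 + a))
-87*(t(I, -9) - 98) = -87*(-9*(1 - 9) - 98) = -87*(-9*(-8) - 98) = -87*(72 - 98) = -87*(-26) = 2262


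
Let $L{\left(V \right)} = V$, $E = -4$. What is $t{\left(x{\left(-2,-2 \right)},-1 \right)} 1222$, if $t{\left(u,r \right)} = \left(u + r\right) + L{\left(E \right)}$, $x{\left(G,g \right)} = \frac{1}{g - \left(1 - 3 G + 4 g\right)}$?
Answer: $-7332$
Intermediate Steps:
$x{\left(G,g \right)} = \frac{1}{-1 - 3 g + 3 G}$ ($x{\left(G,g \right)} = \frac{1}{g - \left(1 - 3 G + 4 g\right)} = \frac{1}{-1 - 3 g + 3 G}$)
$t{\left(u,r \right)} = -4 + r + u$ ($t{\left(u,r \right)} = \left(u + r\right) - 4 = \left(r + u\right) - 4 = -4 + r + u$)
$t{\left(x{\left(-2,-2 \right)},-1 \right)} 1222 = \left(-4 - 1 - \frac{1}{1 - -6 + 3 \left(-2\right)}\right) 1222 = \left(-4 - 1 - \frac{1}{1 + 6 - 6}\right) 1222 = \left(-4 - 1 - 1^{-1}\right) 1222 = \left(-4 - 1 - 1\right) 1222 = \left(-6\right) 1222 = -7332$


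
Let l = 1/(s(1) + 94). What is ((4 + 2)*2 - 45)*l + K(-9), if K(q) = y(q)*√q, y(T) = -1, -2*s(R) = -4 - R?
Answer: -66/193 - 3*I ≈ -0.34197 - 3.0*I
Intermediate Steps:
s(R) = 2 + R/2 (s(R) = -(-4 - R)/2 = 2 + R/2)
K(q) = -√q
l = 2/193 (l = 1/((2 + (½)*1) + 94) = 1/((2 + ½) + 94) = 1/(5/2 + 94) = 1/(193/2) = 2/193 ≈ 0.010363)
((4 + 2)*2 - 45)*l + K(-9) = ((4 + 2)*2 - 45)*(2/193) - √(-9) = (6*2 - 45)*(2/193) - 3*I = (12 - 45)*(2/193) - 3*I = -33*2/193 - 3*I = -66/193 - 3*I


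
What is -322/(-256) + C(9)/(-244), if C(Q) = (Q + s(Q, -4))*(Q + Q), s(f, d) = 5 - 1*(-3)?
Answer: 29/7808 ≈ 0.0037141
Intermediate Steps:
s(f, d) = 8 (s(f, d) = 5 + 3 = 8)
C(Q) = 2*Q*(8 + Q) (C(Q) = (Q + 8)*(Q + Q) = (8 + Q)*(2*Q) = 2*Q*(8 + Q))
-322/(-256) + C(9)/(-244) = -322/(-256) + (2*9*(8 + 9))/(-244) = -322*(-1/256) + (2*9*17)*(-1/244) = 161/128 + 306*(-1/244) = 161/128 - 153/122 = 29/7808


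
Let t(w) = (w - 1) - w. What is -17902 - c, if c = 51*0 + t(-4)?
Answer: -17901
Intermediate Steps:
t(w) = -1 (t(w) = (-1 + w) - w = -1)
c = -1 (c = 51*0 - 1 = 0 - 1 = -1)
-17902 - c = -17902 - 1*(-1) = -17902 + 1 = -17901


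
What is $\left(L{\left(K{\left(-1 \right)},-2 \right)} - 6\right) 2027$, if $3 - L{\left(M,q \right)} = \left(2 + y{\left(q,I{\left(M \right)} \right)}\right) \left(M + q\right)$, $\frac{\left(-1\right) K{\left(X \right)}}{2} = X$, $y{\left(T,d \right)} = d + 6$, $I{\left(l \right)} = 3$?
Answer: $-6081$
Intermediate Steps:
$y{\left(T,d \right)} = 6 + d$
$K{\left(X \right)} = - 2 X$
$L{\left(M,q \right)} = 3 - 11 M - 11 q$ ($L{\left(M,q \right)} = 3 - \left(2 + \left(6 + 3\right)\right) \left(M + q\right) = 3 - \left(2 + 9\right) \left(M + q\right) = 3 - 11 \left(M + q\right) = 3 - \left(11 M + 11 q\right) = 3 - 11 M - 11 q$)
$\left(L{\left(K{\left(-1 \right)},-2 \right)} - 6\right) 2027 = \left(\left(3 - 11 \left(\left(-2\right) \left(-1\right)\right) - -22\right) - 6\right) 2027 = \left(\left(3 - 22 + 22\right) - 6\right) 2027 = \left(3 - 6\right) 2027 = \left(-3\right) 2027 = -6081$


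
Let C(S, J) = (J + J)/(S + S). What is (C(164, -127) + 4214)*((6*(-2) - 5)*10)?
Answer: -58732365/82 ≈ -7.1625e+5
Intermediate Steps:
C(S, J) = J/S (C(S, J) = (2*J)/((2*S)) = (2*J)*(1/(2*S)) = J/S)
(C(164, -127) + 4214)*((6*(-2) - 5)*10) = (-127/164 + 4214)*((6*(-2) - 5)*10) = (-127*1/164 + 4214)*((-12 - 5)*10) = (-127/164 + 4214)*(-17*10) = (690969/164)*(-170) = -58732365/82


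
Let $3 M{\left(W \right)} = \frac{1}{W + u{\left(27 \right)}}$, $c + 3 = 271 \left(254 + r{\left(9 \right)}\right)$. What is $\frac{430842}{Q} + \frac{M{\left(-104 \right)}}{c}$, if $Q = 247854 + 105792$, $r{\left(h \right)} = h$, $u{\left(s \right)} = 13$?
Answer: $\frac{465709305343}{382265981370} \approx 1.2183$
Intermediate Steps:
$c = 71270$ ($c = -3 + 271 \left(254 + 9\right) = -3 + 271 \cdot 263 = -3 + 71273 = 71270$)
$M{\left(W \right)} = \frac{1}{3 \left(13 + W\right)}$ ($M{\left(W \right)} = \frac{1}{3 \left(W + 13\right)} = \frac{1}{3 \left(13 + W\right)}$)
$Q = 353646$
$\frac{430842}{Q} + \frac{M{\left(-104 \right)}}{c} = \frac{430842}{353646} + \frac{\frac{1}{3} \frac{1}{13 - 104}}{71270} = 430842 \cdot \frac{1}{353646} + \frac{1}{3 \left(-91\right)} \frac{1}{71270} = \frac{71807}{58941} + \frac{1}{3} \left(- \frac{1}{91}\right) \frac{1}{71270} = \frac{71807}{58941} - \frac{1}{19456710} = \frac{465709305343}{382265981370}$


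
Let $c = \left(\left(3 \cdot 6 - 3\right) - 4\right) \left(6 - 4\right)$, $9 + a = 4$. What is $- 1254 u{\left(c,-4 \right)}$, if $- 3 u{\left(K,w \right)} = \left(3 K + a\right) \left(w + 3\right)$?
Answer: $-25498$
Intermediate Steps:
$a = -5$ ($a = -9 + 4 = -5$)
$c = 22$ ($c = \left(\left(18 - 3\right) - 4\right) 2 = \left(15 - 4\right) 2 = 11 \cdot 2 = 22$)
$u{\left(K,w \right)} = - \frac{\left(-5 + 3 K\right) \left(3 + w\right)}{3}$ ($u{\left(K,w \right)} = - \frac{\left(3 K - 5\right) \left(w + 3\right)}{3} = - \frac{\left(-5 + 3 K\right) \left(3 + w\right)}{3}$)
$- 1254 u{\left(c,-4 \right)} = - 1254 \left(5 - 66 + \frac{5}{3} \left(-4\right) - 22 \left(-4\right)\right) = - 1254 \left(5 - 66 - \frac{20}{3} + 88\right) = \left(-1254\right) \frac{61}{3} = -25498$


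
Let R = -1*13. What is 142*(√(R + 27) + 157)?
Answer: 22294 + 142*√14 ≈ 22825.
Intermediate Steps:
R = -13
142*(√(R + 27) + 157) = 142*(√(-13 + 27) + 157) = 142*(√14 + 157) = 142*(157 + √14) = 22294 + 142*√14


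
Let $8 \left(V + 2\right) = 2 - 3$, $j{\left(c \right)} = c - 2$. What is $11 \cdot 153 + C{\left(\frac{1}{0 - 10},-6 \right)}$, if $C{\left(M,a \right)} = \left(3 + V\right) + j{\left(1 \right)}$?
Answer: $\frac{13463}{8} \approx 1682.9$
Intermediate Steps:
$j{\left(c \right)} = -2 + c$
$V = - \frac{17}{8}$ ($V = -2 + \frac{2 - 3}{8} = -2 + \frac{1}{8} \left(-1\right) = -2 - \frac{1}{8} = - \frac{17}{8} \approx -2.125$)
$C{\left(M,a \right)} = - \frac{1}{8}$ ($C{\left(M,a \right)} = \left(3 - \frac{17}{8}\right) + \left(-2 + 1\right) = \frac{7}{8} - 1 = - \frac{1}{8}$)
$11 \cdot 153 + C{\left(\frac{1}{0 - 10},-6 \right)} = 11 \cdot 153 - \frac{1}{8} = 1683 - \frac{1}{8} = \frac{13463}{8}$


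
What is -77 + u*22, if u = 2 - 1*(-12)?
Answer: 231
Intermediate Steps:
u = 14 (u = 2 + 12 = 14)
-77 + u*22 = -77 + 14*22 = -77 + 308 = 231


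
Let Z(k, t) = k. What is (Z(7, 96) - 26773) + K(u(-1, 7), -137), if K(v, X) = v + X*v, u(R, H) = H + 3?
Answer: -28126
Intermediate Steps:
u(R, H) = 3 + H
(Z(7, 96) - 26773) + K(u(-1, 7), -137) = (7 - 26773) + (3 + 7)*(1 - 137) = -26766 + 10*(-136) = -26766 - 1360 = -28126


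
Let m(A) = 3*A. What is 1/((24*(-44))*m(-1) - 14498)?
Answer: -1/11330 ≈ -8.8261e-5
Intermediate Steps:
1/((24*(-44))*m(-1) - 14498) = 1/((24*(-44))*(3*(-1)) - 14498) = 1/(-1056*(-3) - 14498) = 1/(3168 - 14498) = 1/(-11330) = -1/11330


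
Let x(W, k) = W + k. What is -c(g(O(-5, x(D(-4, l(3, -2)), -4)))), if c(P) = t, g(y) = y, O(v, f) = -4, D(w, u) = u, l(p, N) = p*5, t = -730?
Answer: 730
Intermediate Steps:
l(p, N) = 5*p
c(P) = -730
-c(g(O(-5, x(D(-4, l(3, -2)), -4)))) = -1*(-730) = 730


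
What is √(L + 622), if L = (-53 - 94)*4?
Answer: √34 ≈ 5.8309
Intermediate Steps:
L = -588 (L = -147*4 = -588)
√(L + 622) = √(-588 + 622) = √34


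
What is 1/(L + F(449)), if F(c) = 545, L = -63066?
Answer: -1/62521 ≈ -1.5995e-5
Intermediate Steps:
1/(L + F(449)) = 1/(-63066 + 545) = 1/(-62521) = -1/62521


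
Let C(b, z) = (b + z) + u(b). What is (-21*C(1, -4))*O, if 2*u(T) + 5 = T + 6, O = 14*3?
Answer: 1764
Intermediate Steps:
O = 42
u(T) = 1/2 + T/2 (u(T) = -5/2 + (T + 6)/2 = -5/2 + (6 + T)/2 = -5/2 + (3 + T/2) = 1/2 + T/2)
C(b, z) = 1/2 + z + 3*b/2 (C(b, z) = (b + z) + (1/2 + b/2) = 1/2 + z + 3*b/2)
(-21*C(1, -4))*O = -21*(1/2 - 4 + (3/2)*1)*42 = -21*(1/2 - 4 + 3/2)*42 = -21*(-2)*42 = 42*42 = 1764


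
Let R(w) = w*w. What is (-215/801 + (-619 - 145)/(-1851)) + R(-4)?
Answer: 7978805/494217 ≈ 16.144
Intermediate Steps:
R(w) = w²
(-215/801 + (-619 - 145)/(-1851)) + R(-4) = (-215/801 + (-619 - 145)/(-1851)) + (-4)² = (-215*1/801 - 764*(-1/1851)) + 16 = (-215/801 + 764/1851) + 16 = 71333/494217 + 16 = 7978805/494217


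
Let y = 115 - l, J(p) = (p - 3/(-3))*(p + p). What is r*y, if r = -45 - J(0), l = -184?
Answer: -13455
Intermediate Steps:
J(p) = 2*p*(1 + p) (J(p) = (p - 3*(-1/3))*(2*p) = (p + 1)*(2*p) = (1 + p)*(2*p) = 2*p*(1 + p))
y = 299 (y = 115 - 1*(-184) = 115 + 184 = 299)
r = -45 (r = -45 - 2*0*(1 + 0) = -45 - 2*0 = -45 - 1*0 = -45 + 0 = -45)
r*y = -45*299 = -13455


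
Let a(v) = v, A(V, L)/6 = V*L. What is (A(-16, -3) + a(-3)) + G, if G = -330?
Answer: -45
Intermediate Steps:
A(V, L) = 6*L*V (A(V, L) = 6*(V*L) = 6*(L*V) = 6*L*V)
(A(-16, -3) + a(-3)) + G = (6*(-3)*(-16) - 3) - 330 = (288 - 3) - 330 = 285 - 330 = -45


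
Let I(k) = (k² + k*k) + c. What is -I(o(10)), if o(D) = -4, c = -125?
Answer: 93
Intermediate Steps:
I(k) = -125 + 2*k² (I(k) = (k² + k*k) - 125 = (k² + k²) - 125 = 2*k² - 125 = -125 + 2*k²)
-I(o(10)) = -(-125 + 2*(-4)²) = -(-125 + 2*16) = -(-125 + 32) = -1*(-93) = 93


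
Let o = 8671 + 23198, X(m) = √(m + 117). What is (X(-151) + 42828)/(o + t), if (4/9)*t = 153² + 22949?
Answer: 28552/90783 + 2*I*√34/272349 ≈ 0.31451 + 4.282e-5*I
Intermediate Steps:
X(m) = √(117 + m)
t = 208611/2 (t = 9*(153² + 22949)/4 = 9*(23409 + 22949)/4 = (9/4)*46358 = 208611/2 ≈ 1.0431e+5)
o = 31869
(X(-151) + 42828)/(o + t) = (√(117 - 151) + 42828)/(31869 + 208611/2) = (√(-34) + 42828)/(272349/2) = (I*√34 + 42828)*(2/272349) = (42828 + I*√34)*(2/272349) = 28552/90783 + 2*I*√34/272349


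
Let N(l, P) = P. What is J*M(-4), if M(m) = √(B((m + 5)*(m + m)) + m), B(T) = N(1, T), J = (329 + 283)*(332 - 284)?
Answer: 58752*I*√3 ≈ 1.0176e+5*I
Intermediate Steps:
J = 29376 (J = 612*48 = 29376)
B(T) = T
M(m) = √(m + 2*m*(5 + m)) (M(m) = √((m + 5)*(m + m) + m) = √((5 + m)*(2*m) + m) = √(2*m*(5 + m) + m) = √(m + 2*m*(5 + m)))
J*M(-4) = 29376*√(-4*(11 + 2*(-4))) = 29376*√(-4*(11 - 8)) = 29376*√(-4*3) = 29376*√(-12) = 29376*(2*I*√3) = 58752*I*√3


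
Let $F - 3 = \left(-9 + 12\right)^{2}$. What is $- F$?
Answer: $-12$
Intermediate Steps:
$F = 12$ ($F = 3 + \left(-9 + 12\right)^{2} = 3 + 3^{2} = 3 + 9 = 12$)
$- F = \left(-1\right) 12 = -12$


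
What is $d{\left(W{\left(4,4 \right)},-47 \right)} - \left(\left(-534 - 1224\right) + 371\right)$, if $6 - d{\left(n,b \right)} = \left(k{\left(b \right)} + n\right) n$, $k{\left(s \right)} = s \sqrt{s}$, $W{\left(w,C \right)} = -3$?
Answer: $1384 - 141 i \sqrt{47} \approx 1384.0 - 966.65 i$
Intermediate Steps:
$k{\left(s \right)} = s^{\frac{3}{2}}$
$d{\left(n,b \right)} = 6 - n \left(n + b^{\frac{3}{2}}\right)$ ($d{\left(n,b \right)} = 6 - \left(b^{\frac{3}{2}} + n\right) n = 6 - \left(n + b^{\frac{3}{2}}\right) n = 6 - n \left(n + b^{\frac{3}{2}}\right)$)
$d{\left(W{\left(4,4 \right)},-47 \right)} - \left(\left(-534 - 1224\right) + 371\right) = \left(6 - \left(-3\right)^{2} - - 3 \left(-47\right)^{\frac{3}{2}}\right) - \left(\left(-534 - 1224\right) + 371\right) = \left(6 - 9 - - 3 \left(- 47 i \sqrt{47}\right)\right) - \left(-1758 + 371\right) = \left(6 - 9 - 141 i \sqrt{47}\right) - -1387 = \left(-3 - 141 i \sqrt{47}\right) + 1387 = 1384 - 141 i \sqrt{47}$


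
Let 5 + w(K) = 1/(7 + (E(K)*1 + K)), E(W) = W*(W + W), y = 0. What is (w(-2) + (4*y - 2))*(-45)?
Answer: 4050/13 ≈ 311.54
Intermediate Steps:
E(W) = 2*W² (E(W) = W*(2*W) = 2*W²)
w(K) = -5 + 1/(7 + K + 2*K²) (w(K) = -5 + 1/(7 + ((2*K²)*1 + K)) = -5 + 1/(7 + (2*K² + K)) = -5 + 1/(7 + (K + 2*K²)) = -5 + 1/(7 + K + 2*K²))
(w(-2) + (4*y - 2))*(-45) = ((-34 - 10*(-2)² - 5*(-2))/(7 - 2 + 2*(-2)²) + (4*0 - 2))*(-45) = ((-34 - 10*4 + 10)/(7 - 2 + 2*4) + (0 - 2))*(-45) = ((-34 - 40 + 10)/(7 - 2 + 8) - 2)*(-45) = (-64/13 - 2)*(-45) = -90/13*(-45) = 4050/13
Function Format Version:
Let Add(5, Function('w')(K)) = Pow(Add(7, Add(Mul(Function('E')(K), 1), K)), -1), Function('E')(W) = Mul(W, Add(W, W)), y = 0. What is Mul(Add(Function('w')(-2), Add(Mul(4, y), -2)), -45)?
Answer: Rational(4050, 13) ≈ 311.54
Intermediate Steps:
Function('E')(W) = Mul(2, Pow(W, 2)) (Function('E')(W) = Mul(W, Mul(2, W)) = Mul(2, Pow(W, 2)))
Function('w')(K) = Add(-5, Pow(Add(7, K, Mul(2, Pow(K, 2))), -1)) (Function('w')(K) = Add(-5, Pow(Add(7, Add(Mul(Mul(2, Pow(K, 2)), 1), K)), -1)) = Add(-5, Pow(Add(7, Add(Mul(2, Pow(K, 2)), K)), -1)) = Add(-5, Pow(Add(7, Add(K, Mul(2, Pow(K, 2)))), -1)) = Add(-5, Pow(Add(7, K, Mul(2, Pow(K, 2))), -1)))
Mul(Add(Function('w')(-2), Add(Mul(4, y), -2)), -45) = Mul(Add(Mul(Pow(Add(7, -2, Mul(2, Pow(-2, 2))), -1), Add(-34, Mul(-10, Pow(-2, 2)), Mul(-5, -2))), Add(Mul(4, 0), -2)), -45) = Mul(Add(Mul(Pow(Add(7, -2, Mul(2, 4)), -1), Add(-34, Mul(-10, 4), 10)), Add(0, -2)), -45) = Mul(Add(Mul(Pow(Add(7, -2, 8), -1), Add(-34, -40, 10)), -2), -45) = Mul(Add(Mul(Pow(13, -1), -64), -2), -45) = Mul(Add(Mul(Rational(1, 13), -64), -2), -45) = Mul(Add(Rational(-64, 13), -2), -45) = Mul(Rational(-90, 13), -45) = Rational(4050, 13)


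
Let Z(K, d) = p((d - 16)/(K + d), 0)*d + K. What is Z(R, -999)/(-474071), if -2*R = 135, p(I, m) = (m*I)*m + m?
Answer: 135/948142 ≈ 0.00014238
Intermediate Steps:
p(I, m) = m + I*m**2 (p(I, m) = (I*m)*m + m = I*m**2 + m = m + I*m**2)
R = -135/2 (R = -1/2*135 = -135/2 ≈ -67.500)
Z(K, d) = K (Z(K, d) = (0*(1 + ((d - 16)/(K + d))*0))*d + K = (0*(1 + ((-16 + d)/(K + d))*0))*d + K = (0*(1 + 0))*d + K = (0*1)*d + K = 0*d + K = 0 + K = K)
Z(R, -999)/(-474071) = -135/2/(-474071) = -135/2*(-1/474071) = 135/948142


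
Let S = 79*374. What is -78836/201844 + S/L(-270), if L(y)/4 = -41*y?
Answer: 309103093/1117206540 ≈ 0.27667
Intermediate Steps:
S = 29546
L(y) = -164*y (L(y) = 4*(-41*y) = -164*y)
-78836/201844 + S/L(-270) = -78836/201844 + 29546/((-164*(-270))) = -78836*1/201844 + 29546/44280 = -19709/50461 + 29546*(1/44280) = -19709/50461 + 14773/22140 = 309103093/1117206540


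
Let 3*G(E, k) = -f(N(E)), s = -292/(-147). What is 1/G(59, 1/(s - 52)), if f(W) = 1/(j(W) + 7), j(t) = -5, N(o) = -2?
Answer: -6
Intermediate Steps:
s = 292/147 (s = -292*(-1/147) = 292/147 ≈ 1.9864)
f(W) = ½ (f(W) = 1/(-5 + 7) = 1/2 = ½)
G(E, k) = -⅙ (G(E, k) = (-1*½)/3 = (⅓)*(-½) = -⅙)
1/G(59, 1/(s - 52)) = 1/(-⅙) = -6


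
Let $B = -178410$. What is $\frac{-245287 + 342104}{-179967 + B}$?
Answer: $- \frac{96817}{358377} \approx -0.27015$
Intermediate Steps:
$\frac{-245287 + 342104}{-179967 + B} = \frac{-245287 + 342104}{-179967 - 178410} = \frac{96817}{-358377} = 96817 \left(- \frac{1}{358377}\right) = - \frac{96817}{358377}$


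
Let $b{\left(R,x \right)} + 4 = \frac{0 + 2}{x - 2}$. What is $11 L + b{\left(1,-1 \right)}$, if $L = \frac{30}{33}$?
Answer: $\frac{16}{3} \approx 5.3333$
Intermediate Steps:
$b{\left(R,x \right)} = -4 + \frac{2}{-2 + x}$ ($b{\left(R,x \right)} = -4 + \frac{0 + 2}{x - 2} = -4 + \frac{2}{-2 + x}$)
$L = \frac{10}{11}$ ($L = 30 \cdot \frac{1}{33} = \frac{10}{11} \approx 0.90909$)
$11 L + b{\left(1,-1 \right)} = 11 \cdot \frac{10}{11} + \frac{2 \left(5 - -2\right)}{-2 - 1} = 10 + \frac{2 \left(5 + 2\right)}{-3} = 10 + 2 \left(- \frac{1}{3}\right) 7 = 10 - \frac{14}{3} = \frac{16}{3}$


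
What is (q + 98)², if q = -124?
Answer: 676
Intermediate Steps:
(q + 98)² = (-124 + 98)² = (-26)² = 676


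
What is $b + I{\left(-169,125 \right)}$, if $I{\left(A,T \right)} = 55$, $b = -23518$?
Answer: $-23463$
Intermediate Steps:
$b + I{\left(-169,125 \right)} = -23518 + 55 = -23463$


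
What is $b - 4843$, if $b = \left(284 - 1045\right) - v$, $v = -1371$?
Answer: $-4233$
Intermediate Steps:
$b = 610$ ($b = \left(284 - 1045\right) - -1371 = -761 + 1371 = 610$)
$b - 4843 = 610 - 4843 = -4233$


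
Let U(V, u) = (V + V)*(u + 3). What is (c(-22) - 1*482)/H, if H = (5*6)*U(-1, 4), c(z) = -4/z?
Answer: 265/231 ≈ 1.1472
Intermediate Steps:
U(V, u) = 2*V*(3 + u) (U(V, u) = (2*V)*(3 + u) = 2*V*(3 + u))
H = -420 (H = (5*6)*(2*(-1)*(3 + 4)) = 30*(2*(-1)*7) = 30*(-14) = -420)
(c(-22) - 1*482)/H = (-4/(-22) - 1*482)/(-420) = (-4*(-1/22) - 482)*(-1/420) = (2/11 - 482)*(-1/420) = -5300/11*(-1/420) = 265/231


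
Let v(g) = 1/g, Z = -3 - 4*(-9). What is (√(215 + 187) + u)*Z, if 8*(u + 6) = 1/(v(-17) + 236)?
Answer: -2117621/10696 + 33*√402 ≈ 463.67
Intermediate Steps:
Z = 33 (Z = -3 + 36 = 33)
u = -192511/32088 (u = -6 + 1/(8*(1/(-17) + 236)) = -6 + 1/(8*(-1/17 + 236)) = -6 + 1/(8*(4011/17)) = -6 + (⅛)*(17/4011) = -6 + 17/32088 = -192511/32088 ≈ -5.9995)
(√(215 + 187) + u)*Z = (√(215 + 187) - 192511/32088)*33 = (√402 - 192511/32088)*33 = (-192511/32088 + √402)*33 = -2117621/10696 + 33*√402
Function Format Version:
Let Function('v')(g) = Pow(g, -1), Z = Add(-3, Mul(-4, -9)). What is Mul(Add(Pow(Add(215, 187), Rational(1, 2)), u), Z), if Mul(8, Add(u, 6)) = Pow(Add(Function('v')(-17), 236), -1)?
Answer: Add(Rational(-2117621, 10696), Mul(33, Pow(402, Rational(1, 2)))) ≈ 463.67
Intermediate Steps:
Z = 33 (Z = Add(-3, 36) = 33)
u = Rational(-192511, 32088) (u = Add(-6, Mul(Rational(1, 8), Pow(Add(Pow(-17, -1), 236), -1))) = Add(-6, Mul(Rational(1, 8), Pow(Add(Rational(-1, 17), 236), -1))) = Add(-6, Mul(Rational(1, 8), Pow(Rational(4011, 17), -1))) = Add(-6, Mul(Rational(1, 8), Rational(17, 4011))) = Add(-6, Rational(17, 32088)) = Rational(-192511, 32088) ≈ -5.9995)
Mul(Add(Pow(Add(215, 187), Rational(1, 2)), u), Z) = Mul(Add(Pow(Add(215, 187), Rational(1, 2)), Rational(-192511, 32088)), 33) = Mul(Add(Pow(402, Rational(1, 2)), Rational(-192511, 32088)), 33) = Mul(Add(Rational(-192511, 32088), Pow(402, Rational(1, 2))), 33) = Add(Rational(-2117621, 10696), Mul(33, Pow(402, Rational(1, 2))))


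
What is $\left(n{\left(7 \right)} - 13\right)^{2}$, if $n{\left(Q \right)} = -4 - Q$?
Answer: $576$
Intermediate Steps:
$\left(n{\left(7 \right)} - 13\right)^{2} = \left(\left(-4 - 7\right) - 13\right)^{2} = \left(-11 - 13\right)^{2} = \left(-24\right)^{2} = 576$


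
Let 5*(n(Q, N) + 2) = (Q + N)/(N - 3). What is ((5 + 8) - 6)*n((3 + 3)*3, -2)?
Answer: -462/25 ≈ -18.480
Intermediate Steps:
n(Q, N) = -2 + (N + Q)/(5*(-3 + N)) (n(Q, N) = -2 + ((Q + N)/(N - 3))/5 = -2 + ((N + Q)/(-3 + N))/5 = -2 + (N + Q)/(5*(-3 + N)))
((5 + 8) - 6)*n((3 + 3)*3, -2) = ((5 + 8) - 6)*((30 + (3 + 3)*3 - 9*(-2))/(5*(-3 - 2))) = (13 - 6)*((⅕)*(30 + 6*3 + 18)/(-5)) = 7*((⅕)*(-⅕)*(30 + 18 + 18)) = 7*((⅕)*(-⅕)*66) = 7*(-66/25) = -462/25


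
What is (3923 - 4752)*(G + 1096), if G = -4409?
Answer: 2746477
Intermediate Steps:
(3923 - 4752)*(G + 1096) = (3923 - 4752)*(-4409 + 1096) = -829*(-3313) = 2746477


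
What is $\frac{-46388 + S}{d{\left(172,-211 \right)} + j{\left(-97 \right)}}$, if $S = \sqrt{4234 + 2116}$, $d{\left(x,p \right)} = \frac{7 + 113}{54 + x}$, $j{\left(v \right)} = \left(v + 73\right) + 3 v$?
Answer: $\frac{5241844}{35535} - \frac{113 \sqrt{254}}{7107} \approx 147.26$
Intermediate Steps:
$j{\left(v \right)} = 73 + 4 v$ ($j{\left(v \right)} = \left(73 + v\right) + 3 v = 73 + 4 v$)
$d{\left(x,p \right)} = \frac{120}{54 + x}$
$S = 5 \sqrt{254}$ ($S = \sqrt{6350} = 5 \sqrt{254} \approx 79.687$)
$\frac{-46388 + S}{d{\left(172,-211 \right)} + j{\left(-97 \right)}} = \frac{-46388 + 5 \sqrt{254}}{\frac{120}{54 + 172} + \left(73 + 4 \left(-97\right)\right)} = \frac{-46388 + 5 \sqrt{254}}{\frac{120}{226} + \left(73 - 388\right)} = \frac{-46388 + 5 \sqrt{254}}{120 \cdot \frac{1}{226} - 315} = \frac{-46388 + 5 \sqrt{254}}{\frac{60}{113} - 315} = \frac{-46388 + 5 \sqrt{254}}{- \frac{35535}{113}} = \left(-46388 + 5 \sqrt{254}\right) \left(- \frac{113}{35535}\right) = \frac{5241844}{35535} - \frac{113 \sqrt{254}}{7107}$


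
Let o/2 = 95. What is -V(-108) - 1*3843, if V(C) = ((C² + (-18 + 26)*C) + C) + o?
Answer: -14725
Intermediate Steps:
o = 190 (o = 2*95 = 190)
V(C) = 190 + C² + 9*C (V(C) = ((C² + (-18 + 26)*C) + C) + 190 = ((C² + 8*C) + C) + 190 = (C² + 9*C) + 190 = 190 + C² + 9*C)
-V(-108) - 1*3843 = -(190 + (-108)² + 9*(-108)) - 1*3843 = -(190 + 11664 - 972) - 3843 = -1*10882 - 3843 = -10882 - 3843 = -14725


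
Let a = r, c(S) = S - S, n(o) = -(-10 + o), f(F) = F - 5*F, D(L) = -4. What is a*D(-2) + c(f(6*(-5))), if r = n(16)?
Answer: 24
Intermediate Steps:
f(F) = -4*F
n(o) = 10 - o
r = -6 (r = 10 - 1*16 = 10 - 16 = -6)
c(S) = 0
a = -6
a*D(-2) + c(f(6*(-5))) = -6*(-4) + 0 = 24 + 0 = 24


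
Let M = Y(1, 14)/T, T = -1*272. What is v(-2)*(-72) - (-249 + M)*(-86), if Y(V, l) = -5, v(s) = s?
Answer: -2892505/136 ≈ -21268.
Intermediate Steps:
T = -272
M = 5/272 (M = -5/(-272) = -5*(-1/272) = 5/272 ≈ 0.018382)
v(-2)*(-72) - (-249 + M)*(-86) = -2*(-72) - (-249 + 5/272)*(-86) = 144 - (-67723)*(-86)/272 = 144 - 1*2912089/136 = 144 - 2912089/136 = -2892505/136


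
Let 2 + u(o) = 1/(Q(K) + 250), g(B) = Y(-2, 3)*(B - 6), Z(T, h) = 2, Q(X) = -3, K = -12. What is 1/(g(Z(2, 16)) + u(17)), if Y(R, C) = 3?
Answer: -247/3457 ≈ -0.071449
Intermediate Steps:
g(B) = -18 + 3*B (g(B) = 3*(B - 6) = 3*(-6 + B) = -18 + 3*B)
u(o) = -493/247 (u(o) = -2 + 1/(-3 + 250) = -2 + 1/247 = -493/247)
1/(g(Z(2, 16)) + u(17)) = 1/((-18 + 3*2) - 493/247) = 1/((-18 + 6) - 493/247) = 1/(-12 - 493/247) = 1/(-3457/247) = -247/3457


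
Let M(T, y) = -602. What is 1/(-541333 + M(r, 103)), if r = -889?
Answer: -1/541935 ≈ -1.8452e-6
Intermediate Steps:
1/(-541333 + M(r, 103)) = 1/(-541333 - 602) = 1/(-541935) = -1/541935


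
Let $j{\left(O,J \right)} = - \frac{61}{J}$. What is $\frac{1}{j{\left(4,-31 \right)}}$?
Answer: $\frac{31}{61} \approx 0.5082$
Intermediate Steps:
$\frac{1}{j{\left(4,-31 \right)}} = \frac{1}{\left(-61\right) \frac{1}{-31}} = \frac{1}{\left(-61\right) \left(- \frac{1}{31}\right)} = \frac{1}{\frac{61}{31}} = \frac{31}{61}$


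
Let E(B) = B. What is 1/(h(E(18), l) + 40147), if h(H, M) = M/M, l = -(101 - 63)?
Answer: 1/40148 ≈ 2.4908e-5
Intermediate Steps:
l = -38 (l = -1*38 = -38)
h(H, M) = 1
1/(h(E(18), l) + 40147) = 1/(1 + 40147) = 1/40148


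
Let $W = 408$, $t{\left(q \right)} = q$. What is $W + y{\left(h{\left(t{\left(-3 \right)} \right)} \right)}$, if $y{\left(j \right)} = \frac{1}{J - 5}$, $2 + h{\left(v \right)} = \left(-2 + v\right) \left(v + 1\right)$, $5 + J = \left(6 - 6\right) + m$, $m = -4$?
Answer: $\frac{5711}{14} \approx 407.93$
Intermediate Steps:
$J = -9$ ($J = -5 + \left(\left(6 - 6\right) - 4\right) = -5 + \left(0 - 4\right) = -5 - 4 = -9$)
$h{\left(v \right)} = -2 + \left(1 + v\right) \left(-2 + v\right)$ ($h{\left(v \right)} = -2 + \left(-2 + v\right) \left(v + 1\right) = -2 + \left(-2 + v\right) \left(1 + v\right) = -2 + \left(1 + v\right) \left(-2 + v\right)$)
$y{\left(j \right)} = - \frac{1}{14}$ ($y{\left(j \right)} = \frac{1}{-9 - 5} = \frac{1}{-14} = - \frac{1}{14}$)
$W + y{\left(h{\left(t{\left(-3 \right)} \right)} \right)} = 408 - \frac{1}{14} = \frac{5711}{14}$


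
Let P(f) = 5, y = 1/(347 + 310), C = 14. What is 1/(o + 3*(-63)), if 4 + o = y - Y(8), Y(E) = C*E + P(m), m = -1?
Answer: -657/203669 ≈ -0.0032258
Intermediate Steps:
y = 1/657 ≈ 0.0015221
Y(E) = 5 + 14*E (Y(E) = 14*E + 5 = 5 + 14*E)
o = -79496/657 (o = -4 + (1/657 - (5 + 14*8)) = -4 + (1/657 - (5 + 112)) = -4 + (1/657 - 1*117) = -4 + (1/657 - 117) = -4 - 76868/657 = -79496/657 ≈ -121.00)
1/(o + 3*(-63)) = 1/(-79496/657 + 3*(-63)) = 1/(-79496/657 - 189) = 1/(-203669/657) = -657/203669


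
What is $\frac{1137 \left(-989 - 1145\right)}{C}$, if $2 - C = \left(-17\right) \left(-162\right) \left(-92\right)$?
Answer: $- \frac{1213179}{126685} \approx -9.5763$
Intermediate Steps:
$C = 253370$ ($C = 2 - \left(-17\right) \left(-162\right) \left(-92\right) = 2 - 2754 \left(-92\right) = 2 - -253368 = 2 + 253368 = 253370$)
$\frac{1137 \left(-989 - 1145\right)}{C} = \frac{1137 \left(-989 - 1145\right)}{253370} = 1137 \left(-2134\right) \frac{1}{253370} = \left(-2426358\right) \frac{1}{253370} = - \frac{1213179}{126685}$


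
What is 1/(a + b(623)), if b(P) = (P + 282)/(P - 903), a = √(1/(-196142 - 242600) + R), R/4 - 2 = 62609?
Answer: 2223544456/172285125855565 + 4704*√5356567024162186/172285125855565 ≈ 0.0020112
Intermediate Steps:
R = 250444 (R = 8 + 4*62609 = 8 + 250436 = 250444)
a = 3*√5356567024162186/438742 (a = √(1/(-196142 - 242600) + 250444) = √(1/(-438742) + 250444) = √(-1/438742 + 250444) = √(109880301447/438742) = 3*√5356567024162186/438742 ≈ 500.44)
b(P) = (282 + P)/(-903 + P)
1/(a + b(623)) = 1/(3*√5356567024162186/438742 + (282 + 623)/(-903 + 623)) = 1/(3*√5356567024162186/438742 + 905/(-280)) = 1/(3*√5356567024162186/438742 - 1/280*905) = 1/(3*√5356567024162186/438742 - 181/56) = 1/(-181/56 + 3*√5356567024162186/438742)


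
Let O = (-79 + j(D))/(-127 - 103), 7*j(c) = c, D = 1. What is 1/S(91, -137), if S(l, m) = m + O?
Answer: -35/4783 ≈ -0.0073176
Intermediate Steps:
j(c) = c/7
O = 12/35 (O = (-79 + (⅐)*1)/(-127 - 103) = (-79 + ⅐)/(-230) = -552/7*(-1/230) = 12/35 ≈ 0.34286)
S(l, m) = 12/35 + m (S(l, m) = m + 12/35 = 12/35 + m)
1/S(91, -137) = 1/(12/35 - 137) = 1/(-4783/35) = -35/4783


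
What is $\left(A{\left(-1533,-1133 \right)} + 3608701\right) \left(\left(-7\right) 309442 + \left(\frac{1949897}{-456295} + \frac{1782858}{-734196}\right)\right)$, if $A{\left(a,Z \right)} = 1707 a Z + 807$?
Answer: $- \frac{3016977981899570120406283}{469201630} \approx -6.43 \cdot 10^{15}$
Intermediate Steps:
$A{\left(a,Z \right)} = 807 + 1707 Z a$ ($A{\left(a,Z \right)} = 1707 Z a + 807 = 807 + 1707 Z a$)
$\left(A{\left(-1533,-1133 \right)} + 3608701\right) \left(\left(-7\right) 309442 + \left(\frac{1949897}{-456295} + \frac{1782858}{-734196}\right)\right) = \left(\left(807 + 1707 \left(-1133\right) \left(-1533\right)\right) + 3608701\right) \left(\left(-7\right) 309442 + \left(\frac{1949897}{-456295} + \frac{1782858}{-734196}\right)\right) = \left(\left(807 + 2964869523\right) + 3608701\right) \left(-2166094 + \left(1949897 \left(- \frac{1}{456295}\right) + 1782858 \left(- \frac{1}{734196}\right)\right)\right) = \left(2964870330 + 3608701\right) \left(-2166094 - \frac{22010938911}{3284411410}\right) = 2968479031 \left(-2166094 - \frac{22010938911}{3284411410}\right) = 2968479031 \left(- \frac{7114365859671451}{3284411410}\right) = - \frac{3016977981899570120406283}{469201630}$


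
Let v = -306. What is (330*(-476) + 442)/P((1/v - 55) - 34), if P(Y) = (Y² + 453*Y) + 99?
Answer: 14666955768/3024246041 ≈ 4.8498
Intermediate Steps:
P(Y) = 99 + Y² + 453*Y
(330*(-476) + 442)/P((1/v - 55) - 34) = (330*(-476) + 442)/(99 + ((1/(-306) - 55) - 34)² + 453*((1/(-306) - 55) - 34)) = (-157080 + 442)/(99 + ((-1/306 - 55) - 34)² + 453*((-1/306 - 55) - 34)) = -156638/(99 + (-16831/306 - 34)² + 453*(-16831/306 - 34)) = -156638/(99 + (-27235/306)² + 453*(-27235/306)) = -156638/(99 + 741745225/93636 - 4112485/102) = -156638/(-3024246041/93636) = -156638*(-93636/3024246041) = 14666955768/3024246041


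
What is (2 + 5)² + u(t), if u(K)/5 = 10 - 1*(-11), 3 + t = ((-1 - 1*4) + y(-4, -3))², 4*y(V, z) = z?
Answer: 154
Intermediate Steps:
y(V, z) = z/4
t = 481/16 (t = -3 + ((-1 - 1*4) + (¼)*(-3))² = -3 + ((-1 - 4) - ¾)² = -3 + (-5 - ¾)² = -3 + (-23/4)² = -3 + 529/16 = 481/16 ≈ 30.063)
u(K) = 105 (u(K) = 5*(10 - 1*(-11)) = 5*(10 + 11) = 5*21 = 105)
(2 + 5)² + u(t) = (2 + 5)² + 105 = 7² + 105 = 49 + 105 = 154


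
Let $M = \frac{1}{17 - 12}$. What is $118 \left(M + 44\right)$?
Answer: $\frac{26078}{5} \approx 5215.6$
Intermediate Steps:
$M = \frac{1}{5} \approx 0.2$
$118 \left(M + 44\right) = 118 \left(\frac{1}{5} + 44\right) = 118 \cdot \frac{221}{5} = \frac{26078}{5}$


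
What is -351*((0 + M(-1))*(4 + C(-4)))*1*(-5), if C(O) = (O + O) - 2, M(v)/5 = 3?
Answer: -157950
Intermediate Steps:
M(v) = 15 (M(v) = 5*3 = 15)
C(O) = -2 + 2*O (C(O) = 2*O - 2 = -2 + 2*O)
-351*((0 + M(-1))*(4 + C(-4)))*1*(-5) = -351*((0 + 15)*(4 + (-2 + 2*(-4))))*1*(-5) = -351*(15*(4 + (-2 - 8)))*1*(-5) = -351*(15*(4 - 10))*1*(-5) = -351*(15*(-6))*1*(-5) = -351*(-90*1)*(-5) = -(-31590)*(-5) = -351*450 = -157950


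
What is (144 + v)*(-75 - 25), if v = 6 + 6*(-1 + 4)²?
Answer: -20400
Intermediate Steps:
v = 60 (v = 6 + 6*3² = 6 + 6*9 = 6 + 54 = 60)
(144 + v)*(-75 - 25) = (144 + 60)*(-75 - 25) = 204*(-100) = -20400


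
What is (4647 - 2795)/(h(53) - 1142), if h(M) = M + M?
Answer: -463/259 ≈ -1.7876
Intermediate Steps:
h(M) = 2*M
(4647 - 2795)/(h(53) - 1142) = (4647 - 2795)/(2*53 - 1142) = 1852/(106 - 1142) = 1852/(-1036) = 1852*(-1/1036) = -463/259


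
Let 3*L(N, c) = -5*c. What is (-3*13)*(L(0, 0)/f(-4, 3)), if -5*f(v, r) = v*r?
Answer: 0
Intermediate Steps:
L(N, c) = -5*c/3 (L(N, c) = (-5*c)/3 = -5*c/3)
f(v, r) = -r*v/5 (f(v, r) = -v*r/5 = -r*v/5)
(-3*13)*(L(0, 0)/f(-4, 3)) = (-3*13)*((-5/3*0)/((-⅕*3*(-4)))) = -0/12/5 = -0*5/12 = -39*0 = 0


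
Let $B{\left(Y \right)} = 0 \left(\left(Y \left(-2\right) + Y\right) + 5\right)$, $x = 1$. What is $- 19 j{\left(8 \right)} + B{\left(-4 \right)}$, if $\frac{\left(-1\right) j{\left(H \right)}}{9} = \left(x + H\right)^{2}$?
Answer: $13851$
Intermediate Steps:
$j{\left(H \right)} = - 9 \left(1 + H\right)^{2}$
$B{\left(Y \right)} = 0$ ($B{\left(Y \right)} = 0 \left(\left(- 2 Y + Y\right) + 5\right) = 0 \left(- Y + 5\right) = 0 \left(5 - Y\right) = 0$)
$- 19 j{\left(8 \right)} + B{\left(-4 \right)} = - 19 \left(- 9 \left(1 + 8\right)^{2}\right) + 0 = - 19 \left(- 9 \cdot 9^{2}\right) + 0 = - 19 \left(\left(-9\right) 81\right) + 0 = \left(-19\right) \left(-729\right) + 0 = 13851 + 0 = 13851$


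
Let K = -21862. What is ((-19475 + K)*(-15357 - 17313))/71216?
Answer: 675239895/35608 ≈ 18963.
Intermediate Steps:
((-19475 + K)*(-15357 - 17313))/71216 = ((-19475 - 21862)*(-15357 - 17313))/71216 = -41337*(-32670)*(1/71216) = 1350479790*(1/71216) = 675239895/35608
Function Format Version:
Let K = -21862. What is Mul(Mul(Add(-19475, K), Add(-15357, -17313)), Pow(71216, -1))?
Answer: Rational(675239895, 35608) ≈ 18963.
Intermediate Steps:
Mul(Mul(Add(-19475, K), Add(-15357, -17313)), Pow(71216, -1)) = Mul(Mul(Add(-19475, -21862), Add(-15357, -17313)), Pow(71216, -1)) = Mul(Mul(-41337, -32670), Rational(1, 71216)) = Mul(1350479790, Rational(1, 71216)) = Rational(675239895, 35608)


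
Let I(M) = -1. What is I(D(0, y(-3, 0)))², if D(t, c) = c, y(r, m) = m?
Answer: 1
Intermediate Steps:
I(D(0, y(-3, 0)))² = (-1)² = 1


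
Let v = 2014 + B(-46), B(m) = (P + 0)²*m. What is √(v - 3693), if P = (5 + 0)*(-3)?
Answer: I*√12029 ≈ 109.68*I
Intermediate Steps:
P = -15 (P = 5*(-3) = -15)
B(m) = 225*m (B(m) = (-15 + 0)²*m = (-15)²*m = 225*m)
v = -8336 (v = 2014 + 225*(-46) = 2014 - 10350 = -8336)
√(v - 3693) = √(-8336 - 3693) = √(-12029) = I*√12029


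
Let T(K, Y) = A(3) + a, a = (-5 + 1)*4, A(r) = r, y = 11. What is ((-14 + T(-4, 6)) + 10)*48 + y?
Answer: -805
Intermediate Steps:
a = -16 (a = -4*4 = -16)
T(K, Y) = -13 (T(K, Y) = 3 - 16 = -13)
((-14 + T(-4, 6)) + 10)*48 + y = ((-14 - 13) + 10)*48 + 11 = (-27 + 10)*48 + 11 = -17*48 + 11 = -816 + 11 = -805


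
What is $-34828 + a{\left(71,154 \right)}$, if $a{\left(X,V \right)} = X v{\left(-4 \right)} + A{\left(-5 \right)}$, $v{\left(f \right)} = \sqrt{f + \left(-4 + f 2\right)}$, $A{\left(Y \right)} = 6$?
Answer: $-34822 + 284 i \approx -34822.0 + 284.0 i$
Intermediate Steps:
$v{\left(f \right)} = \sqrt{-4 + 3 f}$ ($v{\left(f \right)} = \sqrt{f + \left(-4 + 2 f\right)} = \sqrt{-4 + 3 f}$)
$a{\left(X,V \right)} = 6 + 4 i X$ ($a{\left(X,V \right)} = X \sqrt{-4 + 3 \left(-4\right)} + 6 = X \sqrt{-4 - 12} + 6 = X \sqrt{-16} + 6 = X 4 i + 6 = 4 i X + 6 = 6 + 4 i X$)
$-34828 + a{\left(71,154 \right)} = -34828 + \left(6 + 4 i 71\right) = -34828 + \left(6 + 284 i\right) = -34822 + 284 i$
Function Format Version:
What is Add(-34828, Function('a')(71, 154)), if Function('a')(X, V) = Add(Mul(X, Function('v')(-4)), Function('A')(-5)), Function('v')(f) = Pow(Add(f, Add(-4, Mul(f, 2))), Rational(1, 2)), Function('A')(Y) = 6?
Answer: Add(-34822, Mul(284, I)) ≈ Add(-34822., Mul(284.00, I))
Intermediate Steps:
Function('v')(f) = Pow(Add(-4, Mul(3, f)), Rational(1, 2)) (Function('v')(f) = Pow(Add(f, Add(-4, Mul(2, f))), Rational(1, 2)) = Pow(Add(-4, Mul(3, f)), Rational(1, 2)))
Function('a')(X, V) = Add(6, Mul(4, I, X)) (Function('a')(X, V) = Add(Mul(X, Pow(Add(-4, Mul(3, -4)), Rational(1, 2))), 6) = Add(Mul(X, Pow(Add(-4, -12), Rational(1, 2))), 6) = Add(Mul(X, Pow(-16, Rational(1, 2))), 6) = Add(Mul(X, Mul(4, I)), 6) = Add(Mul(4, I, X), 6) = Add(6, Mul(4, I, X)))
Add(-34828, Function('a')(71, 154)) = Add(-34828, Add(6, Mul(4, I, 71))) = Add(-34828, Add(6, Mul(284, I))) = Add(-34822, Mul(284, I))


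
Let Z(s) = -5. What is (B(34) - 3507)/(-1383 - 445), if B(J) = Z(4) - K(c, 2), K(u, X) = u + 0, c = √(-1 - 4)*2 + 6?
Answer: 1759/914 + I*√5/914 ≈ 1.9245 + 0.0024465*I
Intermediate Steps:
c = 6 + 2*I*√5 (c = √(-5)*2 + 6 = (I*√5)*2 + 6 = 2*I*√5 + 6 = 6 + 2*I*√5 ≈ 6.0 + 4.4721*I)
K(u, X) = u
B(J) = -11 - 2*I*√5 (B(J) = -5 - (6 + 2*I*√5) = -5 + (-6 - 2*I*√5) = -11 - 2*I*√5)
(B(34) - 3507)/(-1383 - 445) = ((-11 - 2*I*√5) - 3507)/(-1383 - 445) = (-3518 - 2*I*√5)/(-1828) = (-3518 - 2*I*√5)*(-1/1828) = 1759/914 + I*√5/914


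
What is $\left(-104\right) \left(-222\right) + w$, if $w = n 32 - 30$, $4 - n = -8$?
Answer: $23442$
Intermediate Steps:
$n = 12$ ($n = 4 - -8 = 4 + 8 = 12$)
$w = 354$ ($w = 12 \cdot 32 - 30 = 384 - 30 = 354$)
$\left(-104\right) \left(-222\right) + w = \left(-104\right) \left(-222\right) + 354 = 23088 + 354 = 23442$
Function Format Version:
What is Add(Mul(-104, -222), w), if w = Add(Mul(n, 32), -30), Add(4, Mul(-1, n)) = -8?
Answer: 23442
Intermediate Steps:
n = 12 (n = Add(4, Mul(-1, -8)) = Add(4, 8) = 12)
w = 354 (w = Add(Mul(12, 32), -30) = Add(384, -30) = 354)
Add(Mul(-104, -222), w) = Add(Mul(-104, -222), 354) = Add(23088, 354) = 23442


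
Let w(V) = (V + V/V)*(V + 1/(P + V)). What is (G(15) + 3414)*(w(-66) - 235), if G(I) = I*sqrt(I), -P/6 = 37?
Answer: 664537945/48 + 5839525*sqrt(15)/96 ≈ 1.4080e+7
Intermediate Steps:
P = -222 (P = -6*37 = -222)
G(I) = I**(3/2)
w(V) = (1 + V)*(V + 1/(-222 + V)) (w(V) = (V + V/V)*(V + 1/(-222 + V)) = (V + 1)*(V + 1/(-222 + V)) = (1 + V)*(V + 1/(-222 + V)))
(G(15) + 3414)*(w(-66) - 235) = (15**(3/2) + 3414)*((1 + (-66)**3 - 221*(-66) - 221*(-66)**2)/(-222 - 66) - 235) = (15*sqrt(15) + 3414)*((1 - 287496 + 14586 - 221*4356)/(-288) - 235) = (3414 + 15*sqrt(15))*(-(1 - 287496 + 14586 - 962676)/288 - 235) = (3414 + 15*sqrt(15))*(-1/288*(-1235585) - 235) = (3414 + 15*sqrt(15))*(1235585/288 - 235) = (3414 + 15*sqrt(15))*(1167905/288) = 664537945/48 + 5839525*sqrt(15)/96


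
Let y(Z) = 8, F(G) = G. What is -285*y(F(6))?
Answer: -2280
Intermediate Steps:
-285*y(F(6)) = -285*8 = -2280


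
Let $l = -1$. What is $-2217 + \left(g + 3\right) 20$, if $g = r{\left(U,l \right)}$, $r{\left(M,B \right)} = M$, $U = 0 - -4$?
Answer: $-2077$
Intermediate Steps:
$U = 4$ ($U = 0 + 4 = 4$)
$g = 4$
$-2217 + \left(g + 3\right) 20 = -2217 + \left(4 + 3\right) 20 = -2217 + 7 \cdot 20 = -2217 + 140 = -2077$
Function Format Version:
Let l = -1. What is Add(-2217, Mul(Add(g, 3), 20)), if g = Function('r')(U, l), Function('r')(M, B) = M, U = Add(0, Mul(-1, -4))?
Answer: -2077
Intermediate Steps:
U = 4 (U = Add(0, 4) = 4)
g = 4
Add(-2217, Mul(Add(g, 3), 20)) = Add(-2217, Mul(Add(4, 3), 20)) = Add(-2217, Mul(7, 20)) = Add(-2217, 140) = -2077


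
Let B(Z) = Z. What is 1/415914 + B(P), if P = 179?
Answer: 74448607/415914 ≈ 179.00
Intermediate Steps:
1/415914 + B(P) = 1/415914 + 179 = 74448607/415914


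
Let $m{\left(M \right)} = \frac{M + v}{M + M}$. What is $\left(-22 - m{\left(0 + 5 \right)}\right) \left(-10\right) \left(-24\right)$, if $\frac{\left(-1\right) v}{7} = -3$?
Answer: $-5904$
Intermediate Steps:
$v = 21$ ($v = \left(-7\right) \left(-3\right) = 21$)
$m{\left(M \right)} = \frac{21 + M}{2 M}$ ($m{\left(M \right)} = \frac{M + 21}{M + M} = \frac{21 + M}{2 M}$)
$\left(-22 - m{\left(0 + 5 \right)}\right) \left(-10\right) \left(-24\right) = \left(-22 - \frac{21 + \left(0 + 5\right)}{2 \left(0 + 5\right)}\right) \left(-10\right) \left(-24\right) = \left(-22 - \frac{21 + 5}{2 \cdot 5}\right) \left(-10\right) \left(-24\right) = \left(-22 - \frac{1}{2} \cdot \frac{1}{5} \cdot 26\right) \left(-10\right) \left(-24\right) = \left(-22 - \frac{13}{5}\right) \left(-10\right) \left(-24\right) = \left(- \frac{123}{5}\right) \left(-10\right) \left(-24\right) = 246 \left(-24\right) = -5904$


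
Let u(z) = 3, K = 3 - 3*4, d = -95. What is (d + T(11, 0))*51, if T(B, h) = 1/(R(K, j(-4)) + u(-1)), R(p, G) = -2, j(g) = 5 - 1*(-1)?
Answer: -4794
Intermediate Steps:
j(g) = 6 (j(g) = 5 + 1 = 6)
K = -9 (K = 3 - 12 = -9)
T(B, h) = 1 (T(B, h) = 1/(-2 + 3) = 1/1 = 1)
(d + T(11, 0))*51 = (-95 + 1)*51 = -94*51 = -4794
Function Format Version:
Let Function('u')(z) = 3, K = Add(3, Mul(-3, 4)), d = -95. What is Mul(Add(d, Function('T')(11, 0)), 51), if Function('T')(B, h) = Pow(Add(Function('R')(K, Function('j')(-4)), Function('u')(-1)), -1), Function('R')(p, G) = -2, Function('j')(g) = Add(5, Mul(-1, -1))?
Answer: -4794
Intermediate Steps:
Function('j')(g) = 6 (Function('j')(g) = Add(5, 1) = 6)
K = -9 (K = Add(3, -12) = -9)
Function('T')(B, h) = 1 (Function('T')(B, h) = Pow(Add(-2, 3), -1) = Pow(1, -1) = 1)
Mul(Add(d, Function('T')(11, 0)), 51) = Mul(Add(-95, 1), 51) = Mul(-94, 51) = -4794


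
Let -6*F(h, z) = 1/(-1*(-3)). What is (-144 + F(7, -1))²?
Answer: 6723649/324 ≈ 20752.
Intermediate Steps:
F(h, z) = -1/18 (F(h, z) = -1/(6*((-1*(-3)))) = -⅙/3 = -⅙*⅓ = -1/18)
(-144 + F(7, -1))² = (-144 - 1/18)² = (-2593/18)² = 6723649/324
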